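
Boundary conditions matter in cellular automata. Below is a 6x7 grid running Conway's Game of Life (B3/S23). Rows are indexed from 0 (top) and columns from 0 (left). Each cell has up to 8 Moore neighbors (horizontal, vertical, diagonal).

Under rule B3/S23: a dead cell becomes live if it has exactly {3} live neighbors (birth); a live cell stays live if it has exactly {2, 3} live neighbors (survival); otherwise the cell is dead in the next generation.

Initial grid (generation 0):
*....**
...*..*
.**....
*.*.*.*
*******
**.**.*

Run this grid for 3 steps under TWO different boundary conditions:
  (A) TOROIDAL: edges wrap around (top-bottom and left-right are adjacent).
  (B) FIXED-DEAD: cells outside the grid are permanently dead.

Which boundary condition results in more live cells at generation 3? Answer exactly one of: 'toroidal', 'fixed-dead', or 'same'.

Under TOROIDAL boundary, generation 3:
*******
......*
*.**..*
..****.
.......
.**....
Population = 18

Under FIXED-DEAD boundary, generation 3:
.....*.
.**.*..
*...**.
.***.*.
.......
.......
Population = 11

Comparison: toroidal=18, fixed-dead=11 -> toroidal

Answer: toroidal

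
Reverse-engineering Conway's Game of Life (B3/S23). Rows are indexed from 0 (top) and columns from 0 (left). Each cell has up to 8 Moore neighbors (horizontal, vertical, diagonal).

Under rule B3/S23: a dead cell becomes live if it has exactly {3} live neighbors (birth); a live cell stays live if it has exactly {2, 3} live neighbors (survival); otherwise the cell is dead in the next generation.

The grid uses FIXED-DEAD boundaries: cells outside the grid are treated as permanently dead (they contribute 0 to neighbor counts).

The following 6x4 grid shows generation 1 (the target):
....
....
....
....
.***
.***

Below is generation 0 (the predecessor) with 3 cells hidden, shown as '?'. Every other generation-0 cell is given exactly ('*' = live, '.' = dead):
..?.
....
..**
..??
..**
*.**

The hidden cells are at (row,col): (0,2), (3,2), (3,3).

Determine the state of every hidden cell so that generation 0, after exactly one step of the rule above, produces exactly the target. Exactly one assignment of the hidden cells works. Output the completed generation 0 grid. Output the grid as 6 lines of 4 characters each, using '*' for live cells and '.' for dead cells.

Answer: ....
....
..**
....
..**
*.**

Derivation:
Hidden generation-0 cells (in order): (0,2), (3,2), (3,3).
A hidden cell only influences target cells in its own 3x3 neighborhood. Try each of the 2^3 = 8 assignments, step the completed generation 0 forward once under B3/S23, and compare with the target:
  (0,2)=. (3,2)=. (3,3)=. -> step reproduces the target at every cell -> ACCEPT
  (0,2)=. (3,2)=. (3,3)=* -> step gives (2,2)='*' but target has '.' -> reject
  (0,2)=. (3,2)=* (3,3)=. -> step gives (2,2)='*' but target has '.' -> reject
  (0,2)=. (3,2)=* (3,3)=* -> step gives (2,2)='*' but target has '.' -> reject
  (0,2)=* (3,2)=. (3,3)=. -> step gives (1,2)='*' but target has '.' -> reject
  (0,2)=* (3,2)=. (3,3)=* -> step gives (1,2)='*' but target has '.' -> reject
  (0,2)=* (3,2)=* (3,3)=. -> step gives (1,2)='*' but target has '.' -> reject
  (0,2)=* (3,2)=* (3,3)=* -> step gives (1,2)='*' but target has '.' -> reject
Unique solution: (0,2)=dead, (3,2)=dead, (3,3)=dead.
Check: live-neighbor counts of every cell in the completed generation 0:
0000
0122
0111
0244
1333
0333
Applying B3/S23 to generation 0 with these counts gives:
....
....
....
....
.***
.***
which matches the target exactly.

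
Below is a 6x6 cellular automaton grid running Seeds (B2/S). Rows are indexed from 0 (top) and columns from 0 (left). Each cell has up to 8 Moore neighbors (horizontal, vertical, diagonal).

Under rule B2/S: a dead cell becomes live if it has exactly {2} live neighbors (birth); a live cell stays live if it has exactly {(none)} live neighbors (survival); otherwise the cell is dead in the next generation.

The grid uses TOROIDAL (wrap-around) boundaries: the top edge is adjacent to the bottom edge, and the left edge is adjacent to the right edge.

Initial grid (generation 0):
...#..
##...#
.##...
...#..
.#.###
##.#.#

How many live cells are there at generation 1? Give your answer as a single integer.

Answer: 6

Derivation:
Simulating step by step:
Generation 0 (given above): 15 live cells
Generation 1: 6 live cells
......
...##.
...###
.....#
......
......
Population at generation 1: 6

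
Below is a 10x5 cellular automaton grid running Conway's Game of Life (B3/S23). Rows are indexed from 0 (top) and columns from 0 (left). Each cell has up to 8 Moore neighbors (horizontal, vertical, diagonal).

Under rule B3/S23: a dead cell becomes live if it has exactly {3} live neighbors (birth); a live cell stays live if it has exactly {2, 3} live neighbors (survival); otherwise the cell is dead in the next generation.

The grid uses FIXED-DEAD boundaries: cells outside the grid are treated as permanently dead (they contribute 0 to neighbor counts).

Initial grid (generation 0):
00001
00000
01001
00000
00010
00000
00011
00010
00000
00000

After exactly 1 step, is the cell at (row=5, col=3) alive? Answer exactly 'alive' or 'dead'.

Answer: alive

Derivation:
Simulating step by step:
Generation 0 (given above): 7 live cells
Generation 1: 6 live cells
00000
00000
00000
00000
00000
00011
00011
00011
00000
00000

Cell (5,3) at generation 1: 1 -> alive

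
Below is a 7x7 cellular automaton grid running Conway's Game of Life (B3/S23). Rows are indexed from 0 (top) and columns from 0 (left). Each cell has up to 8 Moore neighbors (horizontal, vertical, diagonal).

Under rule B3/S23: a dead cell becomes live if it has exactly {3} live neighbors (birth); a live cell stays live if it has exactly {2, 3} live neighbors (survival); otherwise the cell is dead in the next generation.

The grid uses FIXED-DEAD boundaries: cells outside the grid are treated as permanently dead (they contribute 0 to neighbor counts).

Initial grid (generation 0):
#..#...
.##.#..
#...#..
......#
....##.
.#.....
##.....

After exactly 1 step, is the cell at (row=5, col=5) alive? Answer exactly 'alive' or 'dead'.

Simulating step by step:
Generation 0 (given above): 13 live cells
Generation 1: 16 live cells
.###...
###.#..
.#.#.#.
....#..
.....#.
##.....
##.....

Cell (5,5) at generation 1: 0 -> dead

Answer: dead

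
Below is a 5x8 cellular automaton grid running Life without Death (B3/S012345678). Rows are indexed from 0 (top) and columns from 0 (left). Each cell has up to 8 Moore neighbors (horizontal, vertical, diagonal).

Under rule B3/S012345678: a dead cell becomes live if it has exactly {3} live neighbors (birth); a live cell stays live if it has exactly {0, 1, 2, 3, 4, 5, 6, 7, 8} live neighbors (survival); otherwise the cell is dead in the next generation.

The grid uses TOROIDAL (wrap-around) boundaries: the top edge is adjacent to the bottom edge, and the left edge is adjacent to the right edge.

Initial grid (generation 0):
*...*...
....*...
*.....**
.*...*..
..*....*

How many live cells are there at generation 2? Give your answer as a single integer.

Answer: 24

Derivation:
Simulating step by step:
Generation 0 (given above): 10 live cells
Generation 1: 16 live cells
*..**...
*...**..
*....***
.*...*..
***....*
Generation 2: 24 live cells
*.****..
**.***..
**...***
.**..*..
*****..*
Population at generation 2: 24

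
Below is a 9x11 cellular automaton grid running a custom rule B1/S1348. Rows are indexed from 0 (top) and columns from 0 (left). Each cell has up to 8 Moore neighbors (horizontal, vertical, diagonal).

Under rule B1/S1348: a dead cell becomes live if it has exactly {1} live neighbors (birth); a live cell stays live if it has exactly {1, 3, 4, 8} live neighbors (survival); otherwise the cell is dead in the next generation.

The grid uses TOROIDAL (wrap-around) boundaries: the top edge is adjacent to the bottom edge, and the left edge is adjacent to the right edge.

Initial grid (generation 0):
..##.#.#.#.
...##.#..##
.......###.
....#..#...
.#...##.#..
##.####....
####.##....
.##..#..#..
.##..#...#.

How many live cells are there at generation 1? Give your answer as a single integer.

Simulating step by step:
Generation 0 (given above): 39 live cells
Generation 1: 40 live cells
..##.#.#.#.
##.##.#..##
#.#....###.
#####..#..#
......#.###
#..#....##.
#..#..#.##.
.....#..#..
.#.........
Population at generation 1: 40

Answer: 40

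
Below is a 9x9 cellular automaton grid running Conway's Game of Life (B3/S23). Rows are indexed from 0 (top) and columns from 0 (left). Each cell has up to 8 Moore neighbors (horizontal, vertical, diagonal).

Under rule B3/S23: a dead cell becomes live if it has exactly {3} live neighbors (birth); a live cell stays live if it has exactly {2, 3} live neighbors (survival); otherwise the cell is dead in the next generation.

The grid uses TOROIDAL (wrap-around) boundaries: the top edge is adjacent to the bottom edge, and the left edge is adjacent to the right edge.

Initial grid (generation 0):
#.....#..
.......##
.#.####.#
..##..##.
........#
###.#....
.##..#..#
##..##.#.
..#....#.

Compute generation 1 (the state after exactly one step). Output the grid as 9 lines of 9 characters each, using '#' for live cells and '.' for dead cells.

Simulating step by step:
Generation 0 (given above): 30 live cells
Generation 1: 30 live cells
(generation 1 grid is the final answer)

Answer: ......#..
....#...#
#..###..#
#.##..#.#
#......##
..##....#
.....##.#
#..###.#.
#....#.#.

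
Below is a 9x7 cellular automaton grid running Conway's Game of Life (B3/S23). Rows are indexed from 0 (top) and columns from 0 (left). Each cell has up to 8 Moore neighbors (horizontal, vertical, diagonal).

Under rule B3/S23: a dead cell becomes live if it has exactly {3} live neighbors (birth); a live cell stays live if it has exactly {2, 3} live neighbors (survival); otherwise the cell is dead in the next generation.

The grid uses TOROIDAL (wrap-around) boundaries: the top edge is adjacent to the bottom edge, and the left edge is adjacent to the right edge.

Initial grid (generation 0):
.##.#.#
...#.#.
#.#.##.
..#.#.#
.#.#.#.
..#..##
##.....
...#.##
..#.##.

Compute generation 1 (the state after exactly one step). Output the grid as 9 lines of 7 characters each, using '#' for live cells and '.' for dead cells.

Simulating step by step:
Generation 0 (given above): 27 live cells
Generation 1: 29 live cells
(generation 1 grid is the final answer)

Answer: .##...#
#......
.##....
#.#...#
##.#...
..#.###
###.#..
####.##
###....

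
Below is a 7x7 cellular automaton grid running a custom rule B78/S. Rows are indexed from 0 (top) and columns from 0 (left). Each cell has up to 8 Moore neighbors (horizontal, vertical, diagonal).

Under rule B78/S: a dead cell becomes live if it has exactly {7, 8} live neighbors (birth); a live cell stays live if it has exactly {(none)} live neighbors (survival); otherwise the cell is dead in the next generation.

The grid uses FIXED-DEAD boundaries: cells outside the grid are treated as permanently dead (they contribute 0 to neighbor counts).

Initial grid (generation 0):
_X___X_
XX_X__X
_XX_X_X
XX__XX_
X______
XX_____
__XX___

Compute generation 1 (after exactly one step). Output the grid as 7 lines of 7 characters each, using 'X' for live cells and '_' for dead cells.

Answer: _______
_______
_______
_______
_______
_______
_______

Derivation:
Simulating step by step:
Generation 0 (given above): 19 live cells
Generation 1: 0 live cells
(generation 1 grid is the final answer)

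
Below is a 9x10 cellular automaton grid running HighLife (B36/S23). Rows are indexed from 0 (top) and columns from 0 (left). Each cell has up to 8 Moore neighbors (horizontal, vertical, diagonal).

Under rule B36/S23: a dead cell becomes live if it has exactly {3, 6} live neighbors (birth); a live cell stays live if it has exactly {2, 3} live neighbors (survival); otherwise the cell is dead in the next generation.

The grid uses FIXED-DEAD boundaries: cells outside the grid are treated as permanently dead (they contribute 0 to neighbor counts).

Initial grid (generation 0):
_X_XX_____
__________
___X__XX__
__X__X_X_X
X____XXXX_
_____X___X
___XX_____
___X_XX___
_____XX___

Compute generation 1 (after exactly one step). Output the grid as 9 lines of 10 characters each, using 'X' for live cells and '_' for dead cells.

Answer: __________
__XXX_____
______XXX_
____XX____
____XX_X_X
_____X_XX_
___X__X___
___X__X___
____XXX___

Derivation:
Simulating step by step:
Generation 0 (given above): 24 live cells
Generation 1: 22 live cells
(generation 1 grid is the final answer)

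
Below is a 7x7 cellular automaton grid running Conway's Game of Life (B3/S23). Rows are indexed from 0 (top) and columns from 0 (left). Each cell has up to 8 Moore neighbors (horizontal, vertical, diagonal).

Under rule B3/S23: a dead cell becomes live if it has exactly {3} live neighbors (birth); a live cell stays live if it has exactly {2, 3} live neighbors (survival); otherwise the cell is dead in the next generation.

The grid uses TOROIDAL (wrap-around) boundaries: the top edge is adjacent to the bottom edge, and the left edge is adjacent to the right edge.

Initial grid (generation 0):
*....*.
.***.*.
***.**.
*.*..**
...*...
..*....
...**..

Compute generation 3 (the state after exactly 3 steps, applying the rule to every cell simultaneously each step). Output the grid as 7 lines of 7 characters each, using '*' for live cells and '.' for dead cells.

Simulating step by step:
Generation 0 (given above): 19 live cells
Generation 1: 16 live cells
.*...**
...*.*.
.......
*.*..*.
.***..*
..*.*..
...**..
Generation 2: 23 live cells
..**.**
....***
....*.*
*.**..*
*...***
.*..**.
..***..
Generation 3: 12 live cells
(generation 3 grid is the final answer)

Answer: ..*...*
*......
....*..
.*.*...
..*....
***....
.*....*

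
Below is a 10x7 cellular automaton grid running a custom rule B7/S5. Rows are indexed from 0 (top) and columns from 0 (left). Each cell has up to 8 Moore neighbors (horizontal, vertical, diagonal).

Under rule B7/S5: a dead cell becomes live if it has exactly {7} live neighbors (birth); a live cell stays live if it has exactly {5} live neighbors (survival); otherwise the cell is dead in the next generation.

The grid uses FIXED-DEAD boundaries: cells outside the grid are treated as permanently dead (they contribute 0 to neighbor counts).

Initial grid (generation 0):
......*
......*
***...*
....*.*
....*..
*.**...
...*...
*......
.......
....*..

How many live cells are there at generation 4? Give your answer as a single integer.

Simulating step by step:
Generation 0 (given above): 15 live cells
Generation 1: 0 live cells
.......
.......
.......
.......
.......
.......
.......
.......
.......
.......
Generation 2: 0 live cells
.......
.......
.......
.......
.......
.......
.......
.......
.......
.......
Generation 3: 0 live cells
.......
.......
.......
.......
.......
.......
.......
.......
.......
.......
Generation 4: 0 live cells
.......
.......
.......
.......
.......
.......
.......
.......
.......
.......
Population at generation 4: 0

Answer: 0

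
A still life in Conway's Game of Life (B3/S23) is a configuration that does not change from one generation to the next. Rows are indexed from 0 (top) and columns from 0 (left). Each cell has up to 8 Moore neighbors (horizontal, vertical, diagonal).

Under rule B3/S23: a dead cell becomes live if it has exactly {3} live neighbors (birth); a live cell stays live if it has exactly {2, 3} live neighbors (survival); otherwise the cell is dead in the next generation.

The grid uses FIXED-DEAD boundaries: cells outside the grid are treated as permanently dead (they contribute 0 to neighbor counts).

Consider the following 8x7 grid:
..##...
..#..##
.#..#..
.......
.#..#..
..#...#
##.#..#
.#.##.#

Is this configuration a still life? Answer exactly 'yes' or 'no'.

Answer: no

Derivation:
Compute generation 1 and compare to generation 0 (given above):
Generation 1:
..##...
.##.##.
.....#.
.......
.......
#.##.#.
##.##.#
##.###.
Cell (1,1) differs: gen0=0 vs gen1=1 -> NOT a still life.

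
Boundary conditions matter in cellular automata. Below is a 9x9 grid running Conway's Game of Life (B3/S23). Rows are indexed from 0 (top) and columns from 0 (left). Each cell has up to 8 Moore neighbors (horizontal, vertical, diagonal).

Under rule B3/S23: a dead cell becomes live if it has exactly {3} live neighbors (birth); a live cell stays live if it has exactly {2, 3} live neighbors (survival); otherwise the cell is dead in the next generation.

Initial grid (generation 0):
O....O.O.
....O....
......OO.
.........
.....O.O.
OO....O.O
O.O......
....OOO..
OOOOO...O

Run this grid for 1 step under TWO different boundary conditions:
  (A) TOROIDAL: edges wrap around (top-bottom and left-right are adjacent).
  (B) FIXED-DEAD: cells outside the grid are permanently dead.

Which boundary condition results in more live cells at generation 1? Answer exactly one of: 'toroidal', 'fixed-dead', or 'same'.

Under TOROIDAL boundary, generation 1:
O.O..O...
.....O.OO
.........
.......O.
O.....OOO
OO....OOO
O.....OOO
....OO..O
OOOO...OO
Population = 29

Under FIXED-DEAD boundary, generation 1:
.........
.....O.O.
.........
.......O.
......OO.
OO....OO.
O.....OO.
O...OO...
.OOOO....
Population = 19

Comparison: toroidal=29, fixed-dead=19 -> toroidal

Answer: toroidal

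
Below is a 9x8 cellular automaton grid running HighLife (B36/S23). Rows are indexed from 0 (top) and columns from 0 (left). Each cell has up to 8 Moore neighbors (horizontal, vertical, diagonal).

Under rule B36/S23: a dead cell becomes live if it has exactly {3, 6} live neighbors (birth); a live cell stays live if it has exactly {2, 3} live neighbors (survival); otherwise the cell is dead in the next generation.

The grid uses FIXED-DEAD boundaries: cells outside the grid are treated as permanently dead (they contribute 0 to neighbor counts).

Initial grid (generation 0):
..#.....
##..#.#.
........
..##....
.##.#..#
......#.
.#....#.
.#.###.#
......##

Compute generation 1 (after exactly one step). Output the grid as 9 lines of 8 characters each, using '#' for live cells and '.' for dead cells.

Answer: .#......
.#......
.###....
.###....
.##.....
.##..###
..#.#.##
..#.##.#
....####

Derivation:
Simulating step by step:
Generation 0 (given above): 21 live cells
Generation 1: 27 live cells
(generation 1 grid is the final answer)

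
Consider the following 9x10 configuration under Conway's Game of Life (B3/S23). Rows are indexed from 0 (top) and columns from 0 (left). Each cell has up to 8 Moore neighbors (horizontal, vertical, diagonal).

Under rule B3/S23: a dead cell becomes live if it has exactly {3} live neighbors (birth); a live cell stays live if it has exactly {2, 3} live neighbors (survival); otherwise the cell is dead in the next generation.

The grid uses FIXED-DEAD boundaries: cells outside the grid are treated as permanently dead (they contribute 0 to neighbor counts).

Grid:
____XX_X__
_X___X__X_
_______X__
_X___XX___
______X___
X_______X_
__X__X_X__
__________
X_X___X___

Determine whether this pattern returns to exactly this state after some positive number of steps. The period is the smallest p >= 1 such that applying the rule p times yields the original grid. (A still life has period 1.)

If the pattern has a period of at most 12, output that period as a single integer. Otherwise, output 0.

Simulating and comparing each generation to the original:
Gen 0 (original, given above): 19 live cells
Gen 1: 19 live cells, differs from original
Gen 2: 12 live cells, differs from original
Gen 3: 14 live cells, differs from original
Gen 4: 10 live cells, differs from original
Gen 5: 6 live cells, differs from original
Gen 6: 4 live cells, differs from original
Gen 7: 0 live cells, differs from original
Gen 8: 0 live cells, differs from original
Gen 9: 0 live cells, differs from original
Gen 10: 0 live cells, differs from original
Gen 11: 0 live cells, differs from original
Gen 12: 0 live cells, differs from original
No period found within 12 steps.

Answer: 0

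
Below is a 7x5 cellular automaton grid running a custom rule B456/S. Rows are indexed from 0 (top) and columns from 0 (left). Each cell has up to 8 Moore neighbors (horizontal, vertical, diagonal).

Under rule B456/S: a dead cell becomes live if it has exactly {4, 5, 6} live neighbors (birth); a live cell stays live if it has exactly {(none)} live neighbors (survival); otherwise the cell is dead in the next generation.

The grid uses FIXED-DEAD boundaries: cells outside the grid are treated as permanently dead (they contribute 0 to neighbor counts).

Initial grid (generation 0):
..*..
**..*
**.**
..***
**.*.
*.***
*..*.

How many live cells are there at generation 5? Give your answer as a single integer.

Simulating step by step:
Generation 0 (given above): 20 live cells
Generation 1: 8 live cells
.....
..**.
..*..
**...
..*.*
.*...
.....
Generation 2: 2 live cells
.....
.....
.*...
.....
.*...
.....
.....
Generation 3: 0 live cells
.....
.....
.....
.....
.....
.....
.....
Generation 4: 0 live cells
.....
.....
.....
.....
.....
.....
.....
Generation 5: 0 live cells
.....
.....
.....
.....
.....
.....
.....
Population at generation 5: 0

Answer: 0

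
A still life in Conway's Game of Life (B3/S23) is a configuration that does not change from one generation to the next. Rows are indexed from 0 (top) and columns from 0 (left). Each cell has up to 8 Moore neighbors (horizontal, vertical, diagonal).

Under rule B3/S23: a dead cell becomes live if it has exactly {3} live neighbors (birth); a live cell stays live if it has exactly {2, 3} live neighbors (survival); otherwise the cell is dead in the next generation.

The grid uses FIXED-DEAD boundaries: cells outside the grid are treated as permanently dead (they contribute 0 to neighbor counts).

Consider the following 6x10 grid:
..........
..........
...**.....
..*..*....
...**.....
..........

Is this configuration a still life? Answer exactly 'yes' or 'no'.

Compute generation 1 and compare to generation 0 (given above):
Generation 1:
..........
..........
...**.....
..*..*....
...**.....
..........
The grids are IDENTICAL -> still life.

Answer: yes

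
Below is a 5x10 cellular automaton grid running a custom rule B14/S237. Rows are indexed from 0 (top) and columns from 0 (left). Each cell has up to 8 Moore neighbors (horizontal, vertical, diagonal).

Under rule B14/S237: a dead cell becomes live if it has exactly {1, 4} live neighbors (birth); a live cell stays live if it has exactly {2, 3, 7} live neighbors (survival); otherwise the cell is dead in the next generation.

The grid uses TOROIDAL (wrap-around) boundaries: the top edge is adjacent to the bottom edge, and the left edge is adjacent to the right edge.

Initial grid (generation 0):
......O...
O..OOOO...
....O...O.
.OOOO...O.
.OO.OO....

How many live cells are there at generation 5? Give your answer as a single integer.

Answer: 15

Derivation:
Simulating step by step:
Generation 0 (given above): 17 live cells
Generation 1: 18 live cells
...O..O..O
.OOOO.O.O.
..O.......
.O...OO...
.O..OO..OO
Generation 2: 20 live cells
O.....OOOO
.O..O.....
.O.O.O..OO
.O...OO...
O...O.O.OO
Generation 3: 18 live cells
..O..OO...
.O..O..O..
OOO.OO....
.O..O.OOO.
..OO......
Generation 4: 29 live cells
O.OO.OO.O.
..OOO.O.OO
O.OOO.OO..
....OOOO..
O.OO.OOO.O
Generation 5: 15 live cells
O.........
...O....O.
..O.....O.
.OO...O.O.
OOO...O.OO
Population at generation 5: 15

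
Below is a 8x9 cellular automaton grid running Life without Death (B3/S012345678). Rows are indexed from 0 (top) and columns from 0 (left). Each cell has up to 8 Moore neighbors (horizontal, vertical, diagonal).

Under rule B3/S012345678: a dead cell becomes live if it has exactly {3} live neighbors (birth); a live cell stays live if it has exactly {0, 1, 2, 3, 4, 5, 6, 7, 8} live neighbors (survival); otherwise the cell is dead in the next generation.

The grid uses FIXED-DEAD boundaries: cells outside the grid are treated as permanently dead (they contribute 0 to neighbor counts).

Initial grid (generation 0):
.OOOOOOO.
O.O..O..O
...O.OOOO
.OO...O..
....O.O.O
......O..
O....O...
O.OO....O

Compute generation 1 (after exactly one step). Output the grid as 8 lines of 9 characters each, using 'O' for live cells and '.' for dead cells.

Answer: .OOOOOOO.
O.O..O..O
...OOOOOO
.OOOO.O.O
....O.O.O
......OO.
OO...O...
OOOO....O

Derivation:
Simulating step by step:
Generation 0 (given above): 29 live cells
Generation 1: 36 live cells
(generation 1 grid is the final answer)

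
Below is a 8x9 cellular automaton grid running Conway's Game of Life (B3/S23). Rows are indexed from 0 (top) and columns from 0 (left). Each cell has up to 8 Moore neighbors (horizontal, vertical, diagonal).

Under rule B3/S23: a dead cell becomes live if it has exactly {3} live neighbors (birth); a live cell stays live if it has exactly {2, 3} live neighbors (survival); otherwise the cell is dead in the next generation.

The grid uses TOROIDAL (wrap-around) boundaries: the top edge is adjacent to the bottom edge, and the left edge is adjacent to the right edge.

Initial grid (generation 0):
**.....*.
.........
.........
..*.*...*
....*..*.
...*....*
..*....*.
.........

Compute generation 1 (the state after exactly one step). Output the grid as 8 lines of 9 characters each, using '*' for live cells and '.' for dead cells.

Answer: .........
.........
.........
...*.....
....*..**
...*...**
.........
.*......*

Derivation:
Simulating step by step:
Generation 0 (given above): 12 live cells
Generation 1: 9 live cells
(generation 1 grid is the final answer)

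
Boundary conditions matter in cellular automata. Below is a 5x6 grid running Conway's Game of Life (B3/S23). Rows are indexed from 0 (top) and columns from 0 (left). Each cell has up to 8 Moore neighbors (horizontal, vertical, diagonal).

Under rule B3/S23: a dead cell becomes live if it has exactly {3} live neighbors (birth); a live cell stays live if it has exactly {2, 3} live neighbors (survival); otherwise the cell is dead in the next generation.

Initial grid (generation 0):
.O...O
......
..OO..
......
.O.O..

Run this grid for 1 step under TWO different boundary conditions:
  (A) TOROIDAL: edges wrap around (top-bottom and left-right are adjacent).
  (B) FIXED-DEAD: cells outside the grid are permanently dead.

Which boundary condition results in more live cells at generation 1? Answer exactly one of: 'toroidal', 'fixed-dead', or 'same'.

Under TOROIDAL boundary, generation 1:
O.O...
..O...
......
...O..
O.O...
Population = 6

Under FIXED-DEAD boundary, generation 1:
......
..O...
......
...O..
......
Population = 2

Comparison: toroidal=6, fixed-dead=2 -> toroidal

Answer: toroidal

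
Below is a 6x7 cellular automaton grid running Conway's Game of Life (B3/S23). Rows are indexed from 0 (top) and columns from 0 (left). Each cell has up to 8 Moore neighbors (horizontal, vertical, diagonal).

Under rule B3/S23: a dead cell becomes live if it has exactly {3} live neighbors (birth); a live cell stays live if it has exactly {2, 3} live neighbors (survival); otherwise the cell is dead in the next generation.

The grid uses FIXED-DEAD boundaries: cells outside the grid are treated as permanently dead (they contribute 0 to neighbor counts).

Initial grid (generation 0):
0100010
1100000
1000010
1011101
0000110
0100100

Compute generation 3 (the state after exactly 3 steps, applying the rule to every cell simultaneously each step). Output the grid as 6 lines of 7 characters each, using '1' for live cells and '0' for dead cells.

Answer: 0000000
1111010
0001010
1000001
0111110
0011100

Derivation:
Simulating step by step:
Generation 0 (given above): 15 live cells
Generation 1: 16 live cells
1100000
1100000
1011110
0101001
0110000
0000110
Generation 2: 15 live cells
1100000
0001100
1001110
1000010
0111110
0000000
Generation 3: 17 live cells
(generation 3 grid is the final answer)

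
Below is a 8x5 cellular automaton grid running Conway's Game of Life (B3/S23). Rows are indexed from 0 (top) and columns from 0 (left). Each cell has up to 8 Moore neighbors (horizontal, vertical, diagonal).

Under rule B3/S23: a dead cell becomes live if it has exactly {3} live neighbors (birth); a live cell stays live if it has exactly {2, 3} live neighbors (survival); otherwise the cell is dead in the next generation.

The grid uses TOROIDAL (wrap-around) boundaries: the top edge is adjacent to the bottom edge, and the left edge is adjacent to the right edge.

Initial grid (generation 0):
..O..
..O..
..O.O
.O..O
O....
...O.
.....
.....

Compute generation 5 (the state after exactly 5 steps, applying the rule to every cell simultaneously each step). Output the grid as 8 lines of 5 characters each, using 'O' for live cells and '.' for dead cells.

Answer: .....
.....
...OO
OOO..
OOOO.
...OO
.....
.....

Derivation:
Simulating step by step:
Generation 0 (given above): 8 live cells
Generation 1: 10 live cells
.....
.OO..
OOO..
.O.OO
O...O
.....
.....
.....
Generation 2: 7 live cells
.....
O.O..
....O
...O.
O..OO
.....
.....
.....
Generation 3: 7 live cells
.....
.....
...OO
O..O.
...OO
....O
.....
.....
Generation 4: 8 live cells
.....
.....
...OO
O.O..
O..O.
...OO
.....
.....
Generation 5: 11 live cells
(generation 5 grid is the final answer)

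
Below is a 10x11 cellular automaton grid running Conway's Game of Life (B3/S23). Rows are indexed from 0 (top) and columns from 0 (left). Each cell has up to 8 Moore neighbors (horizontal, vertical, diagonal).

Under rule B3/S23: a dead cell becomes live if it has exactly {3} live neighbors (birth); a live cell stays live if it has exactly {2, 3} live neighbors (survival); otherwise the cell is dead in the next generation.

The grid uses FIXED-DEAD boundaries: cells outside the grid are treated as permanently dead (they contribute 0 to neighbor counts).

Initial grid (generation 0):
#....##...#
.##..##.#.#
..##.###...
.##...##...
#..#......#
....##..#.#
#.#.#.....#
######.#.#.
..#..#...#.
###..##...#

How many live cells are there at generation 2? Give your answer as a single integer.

Simulating step by step:
Generation 0 (given above): 47 live cells
Generation 1: 46 live cells
.#...###.#.
.###.....#.
...##...#..
.#..##.#...
.#######.#.
.#..##....#
#.#...#.#.#
#....##.###
........###
.##..##....
Generation 2: 33 live cells
.#....#.#..
.#.#.###.#.
.#...#..#..
.#.....#...
##.....##..
#.......#.#
#...#.#.#.#
.#...##....
.#......#.#
.........#.
Population at generation 2: 33

Answer: 33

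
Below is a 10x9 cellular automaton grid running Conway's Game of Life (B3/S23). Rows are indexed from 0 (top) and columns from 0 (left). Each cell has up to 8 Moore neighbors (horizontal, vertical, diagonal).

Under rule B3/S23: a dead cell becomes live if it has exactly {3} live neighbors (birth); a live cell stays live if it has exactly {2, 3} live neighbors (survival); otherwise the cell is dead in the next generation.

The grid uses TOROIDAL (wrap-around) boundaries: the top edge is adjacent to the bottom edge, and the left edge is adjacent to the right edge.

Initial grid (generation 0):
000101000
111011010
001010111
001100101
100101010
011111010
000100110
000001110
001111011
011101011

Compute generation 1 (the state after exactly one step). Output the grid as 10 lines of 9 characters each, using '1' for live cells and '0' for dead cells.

Answer: 000001010
111000010
000010000
111000000
100001010
010001010
000100001
001000000
110000000
110001011

Derivation:
Simulating step by step:
Generation 0 (given above): 45 live cells
Generation 1: 26 live cells
(generation 1 grid is the final answer)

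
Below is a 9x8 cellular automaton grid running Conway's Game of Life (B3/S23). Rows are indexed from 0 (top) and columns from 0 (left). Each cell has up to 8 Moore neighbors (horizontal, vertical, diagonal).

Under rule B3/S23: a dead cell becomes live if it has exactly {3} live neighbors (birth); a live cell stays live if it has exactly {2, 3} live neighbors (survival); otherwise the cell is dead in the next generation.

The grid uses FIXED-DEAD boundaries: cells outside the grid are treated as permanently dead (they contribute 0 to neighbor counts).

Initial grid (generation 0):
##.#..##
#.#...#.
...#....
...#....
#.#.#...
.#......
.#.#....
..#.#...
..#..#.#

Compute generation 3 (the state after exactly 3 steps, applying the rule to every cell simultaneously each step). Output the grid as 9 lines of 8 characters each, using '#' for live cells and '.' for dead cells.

Simulating step by step:
Generation 0 (given above): 21 live cells
Generation 1: 27 live cells
###...##
#.##..##
..##....
..###...
.###....
##.#....
.#.#....
.##.#...
...#....
Generation 2: 19 live cells
#.##..##
#.....##
........
....#...
#.......
#..##...
...##...
.#..#...
..##....
Generation 3: 15 live cells
(generation 3 grid is the final answer)

Answer: .#....##
.#....##
........
........
...##...
...##...
..#..#..
....#...
..##....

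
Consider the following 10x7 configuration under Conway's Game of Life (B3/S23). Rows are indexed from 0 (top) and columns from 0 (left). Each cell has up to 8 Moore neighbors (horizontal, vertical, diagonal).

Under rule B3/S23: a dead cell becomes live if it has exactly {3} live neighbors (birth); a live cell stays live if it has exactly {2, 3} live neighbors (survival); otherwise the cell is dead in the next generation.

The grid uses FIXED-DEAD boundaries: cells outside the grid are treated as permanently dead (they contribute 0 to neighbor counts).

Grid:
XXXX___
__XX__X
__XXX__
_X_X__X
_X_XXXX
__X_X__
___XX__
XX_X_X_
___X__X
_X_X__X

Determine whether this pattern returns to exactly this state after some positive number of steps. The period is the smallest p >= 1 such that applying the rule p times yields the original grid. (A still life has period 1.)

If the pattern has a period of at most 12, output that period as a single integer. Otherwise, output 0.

Simulating and comparing each generation to the original:
Gen 0 (original, given above): 31 live cells
Gen 1: 20 live cells, differs from original
Gen 2: 22 live cells, differs from original
Gen 3: 19 live cells, differs from original
Gen 4: 21 live cells, differs from original
Gen 5: 19 live cells, differs from original
Gen 6: 25 live cells, differs from original
Gen 7: 12 live cells, differs from original
Gen 8: 10 live cells, differs from original
Gen 9: 10 live cells, differs from original
Gen 10: 10 live cells, differs from original
Gen 11: 10 live cells, differs from original
Gen 12: 10 live cells, differs from original
No period found within 12 steps.

Answer: 0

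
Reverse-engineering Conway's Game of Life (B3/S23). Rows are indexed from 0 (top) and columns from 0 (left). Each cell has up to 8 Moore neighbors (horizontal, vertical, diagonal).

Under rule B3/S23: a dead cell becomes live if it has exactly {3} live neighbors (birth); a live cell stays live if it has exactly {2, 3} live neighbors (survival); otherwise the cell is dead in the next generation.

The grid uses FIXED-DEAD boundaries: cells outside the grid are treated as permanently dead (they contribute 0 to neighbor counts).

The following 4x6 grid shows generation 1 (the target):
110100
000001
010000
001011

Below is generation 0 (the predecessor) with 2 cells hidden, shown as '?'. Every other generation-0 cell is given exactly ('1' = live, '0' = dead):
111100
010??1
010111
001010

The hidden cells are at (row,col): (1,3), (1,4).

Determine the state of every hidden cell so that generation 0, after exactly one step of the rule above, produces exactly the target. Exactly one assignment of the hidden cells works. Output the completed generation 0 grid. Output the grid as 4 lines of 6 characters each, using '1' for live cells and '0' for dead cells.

Answer: 111100
010111
010111
001010

Derivation:
Hidden generation-0 cells (in order): (1,3), (1,4).
A hidden cell only influences target cells in its own 3x3 neighborhood. Try each of the 2^2 = 4 assignments, step the completed generation 0 forward once under B3/S23, and compare with the target:
  (1,3)=0 (1,4)=0 -> step gives (0,2)='1' but target has '0' -> reject
  (1,3)=0 (1,4)=1 -> step gives (0,2)='1' but target has '0' -> reject
  (1,3)=1 (1,4)=0 -> step gives (0,4)='1' but target has '0' -> reject
  (1,3)=1 (1,4)=1 -> step reproduces the target at every cell -> ACCEPT
Unique solution: (1,3)=live, (1,4)=live.
Check: live-neighbor counts of every cell in the completed generation 0:
234342
447563
225564
122433
Applying B3/S23 to generation 0 with these counts gives:
110100
000001
010000
001011
which matches the target exactly.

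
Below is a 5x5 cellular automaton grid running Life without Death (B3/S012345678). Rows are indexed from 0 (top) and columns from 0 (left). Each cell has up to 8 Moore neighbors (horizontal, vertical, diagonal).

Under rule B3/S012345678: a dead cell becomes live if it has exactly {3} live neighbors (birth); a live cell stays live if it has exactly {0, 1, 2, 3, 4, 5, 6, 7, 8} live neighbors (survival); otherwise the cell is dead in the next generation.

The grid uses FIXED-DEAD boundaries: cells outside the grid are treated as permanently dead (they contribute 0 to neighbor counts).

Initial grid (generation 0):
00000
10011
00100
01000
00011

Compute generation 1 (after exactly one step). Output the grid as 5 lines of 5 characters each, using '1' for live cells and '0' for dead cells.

Answer: 00000
10011
01110
01110
00011

Derivation:
Simulating step by step:
Generation 0 (given above): 7 live cells
Generation 1: 11 live cells
(generation 1 grid is the final answer)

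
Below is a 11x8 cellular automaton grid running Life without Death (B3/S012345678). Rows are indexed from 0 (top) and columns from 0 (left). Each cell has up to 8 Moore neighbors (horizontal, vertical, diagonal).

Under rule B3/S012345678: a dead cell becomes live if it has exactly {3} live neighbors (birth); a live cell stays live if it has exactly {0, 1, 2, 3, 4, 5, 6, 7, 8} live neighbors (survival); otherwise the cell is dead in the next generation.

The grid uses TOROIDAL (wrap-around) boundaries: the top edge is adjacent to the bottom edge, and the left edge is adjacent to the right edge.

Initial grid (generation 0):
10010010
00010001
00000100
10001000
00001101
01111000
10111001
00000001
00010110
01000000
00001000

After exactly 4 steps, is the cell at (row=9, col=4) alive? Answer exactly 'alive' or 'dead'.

Simulating step by step:
Generation 0 (given above): 26 live cells
Generation 1: 42 live cells
10011011
00011011
00001100
10001010
11101101
01111011
10111001
10100101
00010110
01001100
00001000
Generation 2: 52 live cells
10011011
10011011
00001100
10001010
11101101
01111011
10111001
10100101
11110111
01011110
10001011
Generation 3: 56 live cells
11011011
10011011
10001100
10001010
11101101
01111011
10111001
10100101
11110111
01011110
11101011
Generation 4: 58 live cells
11011011
10111011
11001100
10001010
11101101
01111011
10111001
10100101
11110111
01011110
11101011

Cell (9,4) at generation 4: 1 -> alive

Answer: alive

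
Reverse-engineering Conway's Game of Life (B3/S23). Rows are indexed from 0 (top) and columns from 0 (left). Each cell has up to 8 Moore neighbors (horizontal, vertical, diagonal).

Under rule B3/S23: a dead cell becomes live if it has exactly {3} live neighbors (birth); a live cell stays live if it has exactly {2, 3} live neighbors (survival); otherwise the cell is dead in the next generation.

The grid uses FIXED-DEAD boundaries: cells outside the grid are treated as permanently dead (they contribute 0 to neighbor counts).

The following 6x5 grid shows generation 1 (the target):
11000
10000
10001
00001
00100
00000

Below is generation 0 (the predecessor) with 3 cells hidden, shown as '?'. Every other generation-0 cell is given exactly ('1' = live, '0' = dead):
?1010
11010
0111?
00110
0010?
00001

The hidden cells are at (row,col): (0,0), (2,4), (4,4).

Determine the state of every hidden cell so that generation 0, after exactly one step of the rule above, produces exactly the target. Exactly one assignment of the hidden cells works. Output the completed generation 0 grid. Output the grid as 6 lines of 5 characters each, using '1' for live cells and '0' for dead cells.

Answer: 01010
11010
01111
00110
00100
00001

Derivation:
Hidden generation-0 cells (in order): (0,0), (2,4), (4,4).
A hidden cell only influences target cells in its own 3x3 neighborhood. Try each of the 2^3 = 8 assignments, step the completed generation 0 forward once under B3/S23, and compare with the target:
  (0,0)=0 (2,4)=0 (4,4)=0 -> step gives (1,3)='1' but target has '0' -> reject
  (0,0)=0 (2,4)=0 (4,4)=1 -> step gives (1,3)='1' but target has '0' -> reject
  (0,0)=0 (2,4)=1 (4,4)=0 -> step reproduces the target at every cell -> ACCEPT
  (0,0)=0 (2,4)=1 (4,4)=1 -> step gives (3,4)='0' but target has '1' -> reject
  (0,0)=1 (2,4)=0 (4,4)=0 -> step gives (1,0)='0' but target has '1' -> reject
  (0,0)=1 (2,4)=0 (4,4)=1 -> step gives (1,0)='0' but target has '1' -> reject
  (0,0)=1 (2,4)=1 (4,4)=0 -> step gives (1,0)='0' but target has '1' -> reject
  (0,0)=1 (2,4)=1 (4,4)=1 -> step gives (1,0)='0' but target has '1' -> reject
Unique solution: (0,0)=dead, (2,4)=live, (4,4)=dead.
Check: live-neighbor counts of every cell in the completed generation 0:
32412
34744
34653
14553
02242
01120
Applying B3/S23 to generation 0 with these counts gives:
11000
10000
10001
00001
00100
00000
which matches the target exactly.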